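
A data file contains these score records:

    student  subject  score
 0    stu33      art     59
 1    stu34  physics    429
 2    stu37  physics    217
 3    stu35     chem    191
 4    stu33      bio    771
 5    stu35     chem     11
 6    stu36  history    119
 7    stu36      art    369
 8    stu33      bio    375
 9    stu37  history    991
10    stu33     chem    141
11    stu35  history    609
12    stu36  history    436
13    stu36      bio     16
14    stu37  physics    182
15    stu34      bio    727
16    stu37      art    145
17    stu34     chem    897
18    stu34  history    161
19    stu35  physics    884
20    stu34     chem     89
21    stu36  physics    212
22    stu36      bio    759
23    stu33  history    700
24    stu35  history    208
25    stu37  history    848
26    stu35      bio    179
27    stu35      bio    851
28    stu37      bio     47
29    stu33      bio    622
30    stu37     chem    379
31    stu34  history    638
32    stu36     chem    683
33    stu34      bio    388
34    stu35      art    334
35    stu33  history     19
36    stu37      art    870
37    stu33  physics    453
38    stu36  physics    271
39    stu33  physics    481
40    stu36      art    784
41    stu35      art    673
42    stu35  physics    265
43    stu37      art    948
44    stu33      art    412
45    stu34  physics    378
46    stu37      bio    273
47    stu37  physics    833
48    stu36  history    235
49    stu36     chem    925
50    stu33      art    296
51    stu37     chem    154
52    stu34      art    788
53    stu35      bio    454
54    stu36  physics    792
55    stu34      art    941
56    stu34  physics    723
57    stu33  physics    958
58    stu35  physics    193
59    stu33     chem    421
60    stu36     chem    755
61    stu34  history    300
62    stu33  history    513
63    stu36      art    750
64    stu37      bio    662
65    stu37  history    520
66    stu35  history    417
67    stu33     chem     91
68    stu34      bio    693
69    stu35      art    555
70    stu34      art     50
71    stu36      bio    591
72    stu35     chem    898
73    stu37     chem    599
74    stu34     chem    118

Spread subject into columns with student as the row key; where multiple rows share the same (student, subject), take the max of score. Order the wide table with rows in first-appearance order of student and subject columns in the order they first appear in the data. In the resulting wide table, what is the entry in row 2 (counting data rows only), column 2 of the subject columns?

With rows in first-appearance order of student, row 2 is student=stu34. subject columns in first-appearance order: art, physics, chem, bio, history; column 2 is physics.
Long rows with student=stu34, subject=physics: max(429, 378, 723) = 723.

723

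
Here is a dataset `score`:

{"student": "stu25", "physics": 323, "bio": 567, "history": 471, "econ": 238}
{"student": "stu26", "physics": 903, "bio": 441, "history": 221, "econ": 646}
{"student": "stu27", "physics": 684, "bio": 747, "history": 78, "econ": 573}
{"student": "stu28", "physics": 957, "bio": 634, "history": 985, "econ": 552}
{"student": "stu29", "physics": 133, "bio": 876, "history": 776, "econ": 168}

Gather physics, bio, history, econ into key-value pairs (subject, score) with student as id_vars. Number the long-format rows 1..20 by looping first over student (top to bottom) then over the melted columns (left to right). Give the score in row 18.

20 rows total (5 × 4). Row 18: index ⌊(18-1)/4⌋ = 4 into student → stu29; (18-1) mod 4 = 1 into the melted columns → bio.
So row 18 is (stu29, bio, 876); score = 876.

876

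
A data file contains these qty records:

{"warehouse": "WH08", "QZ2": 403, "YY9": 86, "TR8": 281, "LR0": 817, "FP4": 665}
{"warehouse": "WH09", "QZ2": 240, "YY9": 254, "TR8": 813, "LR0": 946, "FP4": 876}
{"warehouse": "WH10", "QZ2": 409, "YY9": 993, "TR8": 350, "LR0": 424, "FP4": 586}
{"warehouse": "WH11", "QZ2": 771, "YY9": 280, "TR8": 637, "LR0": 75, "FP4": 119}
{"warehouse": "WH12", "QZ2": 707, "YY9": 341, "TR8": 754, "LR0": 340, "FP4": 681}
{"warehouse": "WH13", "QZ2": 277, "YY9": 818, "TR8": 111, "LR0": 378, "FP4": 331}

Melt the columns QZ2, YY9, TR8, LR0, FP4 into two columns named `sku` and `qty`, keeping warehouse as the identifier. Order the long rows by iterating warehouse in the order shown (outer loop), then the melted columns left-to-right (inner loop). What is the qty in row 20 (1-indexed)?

119

30 rows total (6 × 5). Row 20: index ⌊(20-1)/5⌋ = 3 into warehouse → WH11; (20-1) mod 5 = 4 into the melted columns → FP4.
So row 20 is (WH11, FP4, 119); qty = 119.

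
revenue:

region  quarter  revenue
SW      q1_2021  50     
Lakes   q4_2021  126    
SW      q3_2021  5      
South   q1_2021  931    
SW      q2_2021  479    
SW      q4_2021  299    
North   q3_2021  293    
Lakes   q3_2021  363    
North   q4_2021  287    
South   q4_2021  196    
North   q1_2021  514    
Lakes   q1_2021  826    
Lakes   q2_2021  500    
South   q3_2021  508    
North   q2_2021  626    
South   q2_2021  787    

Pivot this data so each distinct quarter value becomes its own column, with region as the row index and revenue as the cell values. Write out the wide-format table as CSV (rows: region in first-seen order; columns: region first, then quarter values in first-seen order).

Columns: region plus the 4 distinct quarter values (q1_2021, q4_2021, q3_2021, q2_2021).
For example, row SW column q1_2021 takes revenue=50 from the long row (SW, q1_2021).

region,q1_2021,q4_2021,q3_2021,q2_2021
SW,50,299,5,479
Lakes,826,126,363,500
South,931,196,508,787
North,514,287,293,626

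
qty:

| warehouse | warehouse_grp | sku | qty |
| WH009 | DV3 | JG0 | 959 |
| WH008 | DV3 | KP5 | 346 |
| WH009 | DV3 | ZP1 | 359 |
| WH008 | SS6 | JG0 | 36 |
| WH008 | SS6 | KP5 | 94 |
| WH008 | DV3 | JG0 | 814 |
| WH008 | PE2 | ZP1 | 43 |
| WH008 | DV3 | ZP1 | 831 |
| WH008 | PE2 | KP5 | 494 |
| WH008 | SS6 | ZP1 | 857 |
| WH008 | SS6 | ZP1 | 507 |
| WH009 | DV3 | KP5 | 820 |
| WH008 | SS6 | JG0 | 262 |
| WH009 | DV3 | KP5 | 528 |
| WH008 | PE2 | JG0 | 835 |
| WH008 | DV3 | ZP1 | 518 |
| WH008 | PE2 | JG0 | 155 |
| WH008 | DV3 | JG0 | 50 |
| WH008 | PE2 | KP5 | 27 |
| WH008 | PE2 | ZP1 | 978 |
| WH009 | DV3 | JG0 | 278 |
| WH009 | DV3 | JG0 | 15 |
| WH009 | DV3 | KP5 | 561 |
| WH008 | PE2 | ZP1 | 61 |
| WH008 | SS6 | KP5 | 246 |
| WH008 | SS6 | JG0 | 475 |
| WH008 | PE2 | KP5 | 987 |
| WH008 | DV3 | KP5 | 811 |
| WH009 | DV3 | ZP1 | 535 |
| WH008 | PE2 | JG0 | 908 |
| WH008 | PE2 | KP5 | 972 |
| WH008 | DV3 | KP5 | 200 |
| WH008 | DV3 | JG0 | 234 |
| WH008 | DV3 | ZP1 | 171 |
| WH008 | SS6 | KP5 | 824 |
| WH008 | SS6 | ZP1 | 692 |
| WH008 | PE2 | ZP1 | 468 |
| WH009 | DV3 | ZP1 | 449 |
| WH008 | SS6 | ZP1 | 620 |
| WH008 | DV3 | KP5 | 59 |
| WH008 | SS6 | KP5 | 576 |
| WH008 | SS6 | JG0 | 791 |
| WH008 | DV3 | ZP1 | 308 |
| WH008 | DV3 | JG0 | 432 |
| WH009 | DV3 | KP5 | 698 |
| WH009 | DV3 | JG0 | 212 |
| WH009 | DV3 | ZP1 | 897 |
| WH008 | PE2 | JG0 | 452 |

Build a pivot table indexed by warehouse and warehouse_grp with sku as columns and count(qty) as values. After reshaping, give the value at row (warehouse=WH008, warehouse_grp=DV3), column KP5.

Rows with warehouse=WH008, warehouse_grp=DV3 and sku=KP5: qty values are 346, 811, 200, 59.
4 rows match — count = 4.

4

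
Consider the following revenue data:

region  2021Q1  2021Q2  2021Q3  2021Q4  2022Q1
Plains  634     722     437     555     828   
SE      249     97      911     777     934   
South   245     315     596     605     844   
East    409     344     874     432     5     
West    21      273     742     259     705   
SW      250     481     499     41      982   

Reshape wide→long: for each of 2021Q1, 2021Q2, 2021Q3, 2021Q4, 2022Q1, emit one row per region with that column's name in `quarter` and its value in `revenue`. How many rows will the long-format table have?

30

6 region values × 5 melted columns = 30 rows.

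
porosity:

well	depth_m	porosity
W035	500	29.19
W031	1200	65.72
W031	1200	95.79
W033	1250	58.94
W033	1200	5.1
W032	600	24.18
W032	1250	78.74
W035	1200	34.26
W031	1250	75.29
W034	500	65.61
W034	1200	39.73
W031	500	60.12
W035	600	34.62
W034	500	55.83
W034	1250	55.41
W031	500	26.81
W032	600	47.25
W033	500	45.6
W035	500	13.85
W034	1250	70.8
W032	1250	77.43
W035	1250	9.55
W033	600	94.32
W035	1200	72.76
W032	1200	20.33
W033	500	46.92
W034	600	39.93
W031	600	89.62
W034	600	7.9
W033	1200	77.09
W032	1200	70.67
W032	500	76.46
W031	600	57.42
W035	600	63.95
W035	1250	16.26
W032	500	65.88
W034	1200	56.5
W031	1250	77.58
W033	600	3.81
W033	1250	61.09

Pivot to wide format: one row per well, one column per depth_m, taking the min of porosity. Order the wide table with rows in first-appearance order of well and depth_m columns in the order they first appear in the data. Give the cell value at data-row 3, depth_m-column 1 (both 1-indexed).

45.6

With rows in first-appearance order of well, row 3 is well=W033. depth_m columns in first-appearance order: 500, 1200, 1250, 600; column 1 is 500.
Long rows with well=W033, depth_m=500: min(45.6, 46.92) = 45.6.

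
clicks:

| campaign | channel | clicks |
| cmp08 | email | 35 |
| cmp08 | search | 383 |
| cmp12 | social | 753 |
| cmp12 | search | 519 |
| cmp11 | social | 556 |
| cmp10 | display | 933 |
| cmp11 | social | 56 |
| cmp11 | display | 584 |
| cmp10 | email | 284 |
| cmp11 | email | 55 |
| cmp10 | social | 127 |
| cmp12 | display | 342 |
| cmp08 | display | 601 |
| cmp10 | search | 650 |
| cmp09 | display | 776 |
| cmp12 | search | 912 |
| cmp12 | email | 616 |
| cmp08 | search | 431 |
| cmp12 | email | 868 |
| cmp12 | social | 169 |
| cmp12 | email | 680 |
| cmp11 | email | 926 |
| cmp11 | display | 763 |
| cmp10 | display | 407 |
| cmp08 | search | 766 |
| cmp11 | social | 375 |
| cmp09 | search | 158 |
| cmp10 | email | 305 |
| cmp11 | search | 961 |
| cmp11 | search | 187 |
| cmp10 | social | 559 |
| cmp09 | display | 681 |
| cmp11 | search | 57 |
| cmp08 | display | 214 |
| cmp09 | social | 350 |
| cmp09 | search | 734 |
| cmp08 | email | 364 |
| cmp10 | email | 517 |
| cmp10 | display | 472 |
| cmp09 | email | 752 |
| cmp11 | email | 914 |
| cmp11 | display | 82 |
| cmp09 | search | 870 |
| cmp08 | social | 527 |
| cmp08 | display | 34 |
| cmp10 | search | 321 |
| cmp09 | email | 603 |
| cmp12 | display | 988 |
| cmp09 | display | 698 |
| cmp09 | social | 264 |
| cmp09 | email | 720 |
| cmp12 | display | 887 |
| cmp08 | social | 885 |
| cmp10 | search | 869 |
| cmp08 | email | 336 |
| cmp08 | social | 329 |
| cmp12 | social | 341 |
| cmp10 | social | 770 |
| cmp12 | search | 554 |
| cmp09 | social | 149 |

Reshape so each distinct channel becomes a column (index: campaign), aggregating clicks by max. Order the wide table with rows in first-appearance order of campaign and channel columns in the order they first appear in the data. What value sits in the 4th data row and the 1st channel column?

With rows in first-appearance order of campaign, row 4 is campaign=cmp10. channel columns in first-appearance order: email, search, social, display; column 1 is email.
Long rows with campaign=cmp10, channel=email: max(284, 305, 517) = 517.

517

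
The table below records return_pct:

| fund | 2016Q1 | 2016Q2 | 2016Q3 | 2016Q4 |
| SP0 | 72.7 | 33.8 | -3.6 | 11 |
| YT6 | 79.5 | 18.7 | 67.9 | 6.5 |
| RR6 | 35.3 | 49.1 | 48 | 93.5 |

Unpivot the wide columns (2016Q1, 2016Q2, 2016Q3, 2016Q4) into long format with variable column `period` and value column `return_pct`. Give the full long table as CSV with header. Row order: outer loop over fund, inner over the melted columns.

fund,period,return_pct
SP0,2016Q1,72.7
SP0,2016Q2,33.8
SP0,2016Q3,-3.6
SP0,2016Q4,11
YT6,2016Q1,79.5
YT6,2016Q2,18.7
YT6,2016Q3,67.9
YT6,2016Q4,6.5
RR6,2016Q1,35.3
RR6,2016Q2,49.1
RR6,2016Q3,48
RR6,2016Q4,93.5

Each (fund, column) pair becomes one row: 3 × 4 = 12 rows.
For example, (SP0, 2016Q1) → return_pct=72.7.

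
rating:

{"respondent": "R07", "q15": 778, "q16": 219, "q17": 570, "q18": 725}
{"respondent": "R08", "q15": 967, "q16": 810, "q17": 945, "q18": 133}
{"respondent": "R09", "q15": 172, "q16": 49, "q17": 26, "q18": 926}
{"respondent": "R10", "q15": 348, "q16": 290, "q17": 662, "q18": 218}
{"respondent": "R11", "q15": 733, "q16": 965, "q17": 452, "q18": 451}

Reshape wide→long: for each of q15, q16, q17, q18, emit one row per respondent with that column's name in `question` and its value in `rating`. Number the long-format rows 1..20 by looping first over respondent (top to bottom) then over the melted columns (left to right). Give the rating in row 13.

348

20 rows total (5 × 4). Row 13: index ⌊(13-1)/4⌋ = 3 into respondent → R10; (13-1) mod 4 = 0 into the melted columns → q15.
So row 13 is (R10, q15, 348); rating = 348.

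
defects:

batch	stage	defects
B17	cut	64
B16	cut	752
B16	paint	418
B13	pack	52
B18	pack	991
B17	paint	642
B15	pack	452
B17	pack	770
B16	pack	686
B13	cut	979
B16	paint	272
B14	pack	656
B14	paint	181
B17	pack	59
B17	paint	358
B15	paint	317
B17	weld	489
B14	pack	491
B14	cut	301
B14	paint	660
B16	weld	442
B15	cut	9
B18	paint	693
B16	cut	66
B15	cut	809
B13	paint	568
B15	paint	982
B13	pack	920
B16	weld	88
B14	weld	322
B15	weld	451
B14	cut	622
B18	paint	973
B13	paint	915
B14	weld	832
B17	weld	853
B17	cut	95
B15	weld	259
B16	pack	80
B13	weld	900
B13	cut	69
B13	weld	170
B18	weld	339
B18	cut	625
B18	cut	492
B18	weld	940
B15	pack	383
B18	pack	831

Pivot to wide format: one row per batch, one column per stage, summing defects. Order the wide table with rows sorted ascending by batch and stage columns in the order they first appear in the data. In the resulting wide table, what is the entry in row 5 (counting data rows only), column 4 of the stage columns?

With rows sorted ascending by batch, row 5 is batch=B17. stage columns in first-appearance order: cut, paint, pack, weld; column 4 is weld.
Long rows with batch=B17, stage=weld: 489 + 853 = 1342.

1342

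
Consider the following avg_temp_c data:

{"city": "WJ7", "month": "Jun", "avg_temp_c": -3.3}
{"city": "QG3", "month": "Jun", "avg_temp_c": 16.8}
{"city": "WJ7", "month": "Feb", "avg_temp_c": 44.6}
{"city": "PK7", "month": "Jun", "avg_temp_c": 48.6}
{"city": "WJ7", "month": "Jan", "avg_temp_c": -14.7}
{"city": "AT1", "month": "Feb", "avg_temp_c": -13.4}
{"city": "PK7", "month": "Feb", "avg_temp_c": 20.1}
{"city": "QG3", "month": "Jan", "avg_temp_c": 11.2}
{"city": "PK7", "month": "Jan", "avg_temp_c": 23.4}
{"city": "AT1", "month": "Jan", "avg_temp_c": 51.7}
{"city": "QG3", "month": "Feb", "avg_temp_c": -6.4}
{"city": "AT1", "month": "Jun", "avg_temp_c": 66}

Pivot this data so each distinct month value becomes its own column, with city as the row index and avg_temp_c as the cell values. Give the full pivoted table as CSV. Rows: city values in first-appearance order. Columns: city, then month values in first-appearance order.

city,Jun,Feb,Jan
WJ7,-3.3,44.6,-14.7
QG3,16.8,-6.4,11.2
PK7,48.6,20.1,23.4
AT1,66,-13.4,51.7

Columns: city plus the 3 distinct month values (Jun, Feb, Jan).
For example, row WJ7 column Jun takes avg_temp_c=-3.3 from the long row (WJ7, Jun).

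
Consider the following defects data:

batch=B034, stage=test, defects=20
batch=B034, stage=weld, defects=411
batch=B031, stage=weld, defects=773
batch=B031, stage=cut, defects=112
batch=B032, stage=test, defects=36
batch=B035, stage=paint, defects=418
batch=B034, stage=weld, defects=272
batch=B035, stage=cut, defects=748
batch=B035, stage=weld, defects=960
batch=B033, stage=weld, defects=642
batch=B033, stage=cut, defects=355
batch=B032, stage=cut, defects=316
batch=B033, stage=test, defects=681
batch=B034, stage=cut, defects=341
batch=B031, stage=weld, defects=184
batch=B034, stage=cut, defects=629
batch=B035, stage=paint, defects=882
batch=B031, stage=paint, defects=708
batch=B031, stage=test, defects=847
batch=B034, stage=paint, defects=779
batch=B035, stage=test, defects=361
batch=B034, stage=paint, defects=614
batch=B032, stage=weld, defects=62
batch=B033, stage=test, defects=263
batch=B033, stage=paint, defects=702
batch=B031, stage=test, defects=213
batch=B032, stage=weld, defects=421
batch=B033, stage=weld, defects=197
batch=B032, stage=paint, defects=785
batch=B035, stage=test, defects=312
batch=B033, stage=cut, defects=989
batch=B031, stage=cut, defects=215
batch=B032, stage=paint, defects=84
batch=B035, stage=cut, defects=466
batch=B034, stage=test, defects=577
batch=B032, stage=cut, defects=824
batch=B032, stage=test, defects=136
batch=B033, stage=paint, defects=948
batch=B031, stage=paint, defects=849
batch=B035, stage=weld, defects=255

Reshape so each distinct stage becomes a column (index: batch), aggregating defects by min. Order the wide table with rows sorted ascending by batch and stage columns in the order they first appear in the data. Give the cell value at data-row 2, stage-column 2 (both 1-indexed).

62

With rows sorted ascending by batch, row 2 is batch=B032. stage columns in first-appearance order: test, weld, cut, paint; column 2 is weld.
Long rows with batch=B032, stage=weld: min(62, 421) = 62.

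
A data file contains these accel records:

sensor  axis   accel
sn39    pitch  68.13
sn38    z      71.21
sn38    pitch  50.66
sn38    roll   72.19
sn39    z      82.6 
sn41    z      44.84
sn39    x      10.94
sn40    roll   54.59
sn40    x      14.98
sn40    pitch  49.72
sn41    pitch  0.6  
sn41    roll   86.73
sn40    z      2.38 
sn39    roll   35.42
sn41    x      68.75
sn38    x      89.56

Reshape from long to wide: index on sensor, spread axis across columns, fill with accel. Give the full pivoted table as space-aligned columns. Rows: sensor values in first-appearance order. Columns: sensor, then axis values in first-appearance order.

sensor  pitch  z      roll   x    
sn39    68.13  82.6   35.42  10.94
sn38    50.66  71.21  72.19  89.56
sn41    0.6    44.84  86.73  68.75
sn40    49.72  2.38   54.59  14.98

Columns: sensor plus the 4 distinct axis values (pitch, z, roll, x).
For example, row sn39 column pitch takes accel=68.13 from the long row (sn39, pitch).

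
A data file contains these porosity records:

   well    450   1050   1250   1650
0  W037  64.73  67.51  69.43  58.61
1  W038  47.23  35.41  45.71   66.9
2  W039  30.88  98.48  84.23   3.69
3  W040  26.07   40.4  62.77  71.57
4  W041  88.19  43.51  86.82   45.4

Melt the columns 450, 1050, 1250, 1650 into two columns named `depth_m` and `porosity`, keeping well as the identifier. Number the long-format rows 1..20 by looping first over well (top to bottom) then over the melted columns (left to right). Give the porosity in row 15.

20 rows total (5 × 4). Row 15: index ⌊(15-1)/4⌋ = 3 into well → W040; (15-1) mod 4 = 2 into the melted columns → 1250.
So row 15 is (W040, 1250, 62.77); porosity = 62.77.

62.77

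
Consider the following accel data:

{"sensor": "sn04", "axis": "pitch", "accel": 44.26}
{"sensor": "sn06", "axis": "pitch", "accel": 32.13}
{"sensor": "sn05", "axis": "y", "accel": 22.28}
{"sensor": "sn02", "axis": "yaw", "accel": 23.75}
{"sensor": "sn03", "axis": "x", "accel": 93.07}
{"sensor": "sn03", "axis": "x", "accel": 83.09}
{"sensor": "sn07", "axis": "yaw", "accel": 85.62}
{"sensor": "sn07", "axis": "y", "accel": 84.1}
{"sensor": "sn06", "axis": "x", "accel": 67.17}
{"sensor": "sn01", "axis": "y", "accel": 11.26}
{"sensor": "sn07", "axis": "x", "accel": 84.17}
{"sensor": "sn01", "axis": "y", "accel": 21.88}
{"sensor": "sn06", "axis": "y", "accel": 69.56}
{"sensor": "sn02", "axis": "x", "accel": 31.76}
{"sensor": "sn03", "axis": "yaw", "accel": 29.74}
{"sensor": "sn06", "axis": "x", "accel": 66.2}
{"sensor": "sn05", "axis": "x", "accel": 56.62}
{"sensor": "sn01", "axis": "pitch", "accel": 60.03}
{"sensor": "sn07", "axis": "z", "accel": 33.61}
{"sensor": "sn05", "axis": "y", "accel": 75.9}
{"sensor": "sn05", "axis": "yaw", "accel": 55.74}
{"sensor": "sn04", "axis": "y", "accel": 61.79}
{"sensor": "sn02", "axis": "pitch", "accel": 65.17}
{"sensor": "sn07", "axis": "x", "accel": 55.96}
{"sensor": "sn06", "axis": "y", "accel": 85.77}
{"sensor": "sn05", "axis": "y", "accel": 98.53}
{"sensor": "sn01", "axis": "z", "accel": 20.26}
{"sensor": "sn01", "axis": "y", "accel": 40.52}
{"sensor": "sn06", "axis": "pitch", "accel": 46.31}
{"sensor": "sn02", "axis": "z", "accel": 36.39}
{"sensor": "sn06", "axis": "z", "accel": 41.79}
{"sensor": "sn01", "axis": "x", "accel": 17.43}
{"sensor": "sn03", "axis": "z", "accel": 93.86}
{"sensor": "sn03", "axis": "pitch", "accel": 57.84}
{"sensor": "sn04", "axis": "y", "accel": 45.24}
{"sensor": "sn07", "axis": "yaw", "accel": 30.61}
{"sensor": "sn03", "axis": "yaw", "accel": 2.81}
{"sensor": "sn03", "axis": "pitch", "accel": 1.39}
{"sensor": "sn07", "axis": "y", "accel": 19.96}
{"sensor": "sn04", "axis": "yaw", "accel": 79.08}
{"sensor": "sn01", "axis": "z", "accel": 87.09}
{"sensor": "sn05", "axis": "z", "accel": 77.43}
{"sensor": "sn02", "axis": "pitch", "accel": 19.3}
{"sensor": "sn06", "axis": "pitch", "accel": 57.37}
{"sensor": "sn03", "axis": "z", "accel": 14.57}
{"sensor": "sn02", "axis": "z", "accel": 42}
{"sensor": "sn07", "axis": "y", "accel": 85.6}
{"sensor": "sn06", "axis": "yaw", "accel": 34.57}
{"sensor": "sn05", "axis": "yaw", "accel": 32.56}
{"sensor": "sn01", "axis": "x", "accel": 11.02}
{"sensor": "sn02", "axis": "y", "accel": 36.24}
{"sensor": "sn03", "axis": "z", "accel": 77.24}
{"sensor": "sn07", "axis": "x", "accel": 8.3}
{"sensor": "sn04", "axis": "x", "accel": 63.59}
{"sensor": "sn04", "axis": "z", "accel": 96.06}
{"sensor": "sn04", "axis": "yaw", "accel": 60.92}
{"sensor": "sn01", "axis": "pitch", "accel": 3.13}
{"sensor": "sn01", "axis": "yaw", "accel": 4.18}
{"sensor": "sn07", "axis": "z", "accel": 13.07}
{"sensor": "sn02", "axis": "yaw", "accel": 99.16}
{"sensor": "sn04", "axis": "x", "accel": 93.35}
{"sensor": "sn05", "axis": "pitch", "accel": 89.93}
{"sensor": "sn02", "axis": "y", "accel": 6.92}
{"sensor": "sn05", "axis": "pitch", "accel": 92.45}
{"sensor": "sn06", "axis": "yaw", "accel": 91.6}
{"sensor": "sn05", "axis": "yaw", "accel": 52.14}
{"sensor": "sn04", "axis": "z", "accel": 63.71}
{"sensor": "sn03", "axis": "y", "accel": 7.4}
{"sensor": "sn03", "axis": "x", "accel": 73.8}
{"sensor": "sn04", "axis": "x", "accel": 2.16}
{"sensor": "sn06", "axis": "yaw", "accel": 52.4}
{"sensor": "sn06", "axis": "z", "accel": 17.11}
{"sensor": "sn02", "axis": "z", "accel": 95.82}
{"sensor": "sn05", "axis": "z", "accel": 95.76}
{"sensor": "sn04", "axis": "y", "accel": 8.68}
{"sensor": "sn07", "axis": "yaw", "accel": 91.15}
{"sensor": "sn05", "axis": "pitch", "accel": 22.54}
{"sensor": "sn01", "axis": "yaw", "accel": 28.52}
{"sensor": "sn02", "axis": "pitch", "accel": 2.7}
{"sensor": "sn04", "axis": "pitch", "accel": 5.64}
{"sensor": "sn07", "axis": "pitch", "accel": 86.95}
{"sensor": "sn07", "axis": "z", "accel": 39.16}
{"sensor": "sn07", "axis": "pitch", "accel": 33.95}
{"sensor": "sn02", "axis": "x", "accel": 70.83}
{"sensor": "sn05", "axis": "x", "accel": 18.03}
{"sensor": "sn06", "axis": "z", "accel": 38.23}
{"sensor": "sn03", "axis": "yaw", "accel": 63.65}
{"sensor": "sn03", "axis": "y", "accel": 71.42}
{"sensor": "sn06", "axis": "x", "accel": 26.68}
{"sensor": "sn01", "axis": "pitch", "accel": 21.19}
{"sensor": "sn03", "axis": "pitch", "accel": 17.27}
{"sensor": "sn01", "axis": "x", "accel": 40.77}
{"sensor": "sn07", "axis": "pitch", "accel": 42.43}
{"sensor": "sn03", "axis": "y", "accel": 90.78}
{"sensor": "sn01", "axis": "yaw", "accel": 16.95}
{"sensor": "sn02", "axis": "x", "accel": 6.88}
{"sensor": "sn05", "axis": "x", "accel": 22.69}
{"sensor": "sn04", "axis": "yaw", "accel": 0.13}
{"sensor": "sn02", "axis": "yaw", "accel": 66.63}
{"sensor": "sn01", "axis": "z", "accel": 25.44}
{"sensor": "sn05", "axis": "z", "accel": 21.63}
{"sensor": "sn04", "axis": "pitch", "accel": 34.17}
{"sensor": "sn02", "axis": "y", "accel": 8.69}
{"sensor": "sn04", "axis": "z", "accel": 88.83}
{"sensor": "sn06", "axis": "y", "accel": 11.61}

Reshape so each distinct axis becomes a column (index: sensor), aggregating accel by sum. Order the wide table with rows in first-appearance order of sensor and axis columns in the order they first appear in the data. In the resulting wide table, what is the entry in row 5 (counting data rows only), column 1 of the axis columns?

76.50

With rows in first-appearance order of sensor, row 5 is sensor=sn03. axis columns in first-appearance order: pitch, y, yaw, x, z; column 1 is pitch.
Long rows with sensor=sn03, axis=pitch: 57.84 + 1.39 + 17.27 = 76.50.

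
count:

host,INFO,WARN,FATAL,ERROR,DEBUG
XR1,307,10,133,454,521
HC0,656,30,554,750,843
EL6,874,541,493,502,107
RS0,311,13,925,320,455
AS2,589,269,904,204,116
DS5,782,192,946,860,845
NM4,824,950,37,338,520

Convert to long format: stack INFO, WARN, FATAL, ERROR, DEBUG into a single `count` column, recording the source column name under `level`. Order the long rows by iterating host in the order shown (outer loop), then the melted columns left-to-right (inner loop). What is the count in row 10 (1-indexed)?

35 rows total (7 × 5). Row 10: index ⌊(10-1)/5⌋ = 1 into host → HC0; (10-1) mod 5 = 4 into the melted columns → DEBUG.
So row 10 is (HC0, DEBUG, 843); count = 843.

843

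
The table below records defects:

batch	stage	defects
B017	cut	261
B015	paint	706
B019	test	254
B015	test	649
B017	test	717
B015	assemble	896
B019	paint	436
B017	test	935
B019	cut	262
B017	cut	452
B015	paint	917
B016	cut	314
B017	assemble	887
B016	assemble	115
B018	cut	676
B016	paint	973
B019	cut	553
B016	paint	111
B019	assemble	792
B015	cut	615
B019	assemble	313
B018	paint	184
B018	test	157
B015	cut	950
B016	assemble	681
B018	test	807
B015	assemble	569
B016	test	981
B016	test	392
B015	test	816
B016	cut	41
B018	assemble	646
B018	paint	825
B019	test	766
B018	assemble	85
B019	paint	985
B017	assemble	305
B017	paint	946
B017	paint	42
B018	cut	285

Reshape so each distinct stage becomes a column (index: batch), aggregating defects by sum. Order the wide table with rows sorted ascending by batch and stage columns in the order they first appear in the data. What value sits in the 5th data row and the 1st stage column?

815

With rows sorted ascending by batch, row 5 is batch=B019. stage columns in first-appearance order: cut, paint, test, assemble; column 1 is cut.
Long rows with batch=B019, stage=cut: 262 + 553 = 815.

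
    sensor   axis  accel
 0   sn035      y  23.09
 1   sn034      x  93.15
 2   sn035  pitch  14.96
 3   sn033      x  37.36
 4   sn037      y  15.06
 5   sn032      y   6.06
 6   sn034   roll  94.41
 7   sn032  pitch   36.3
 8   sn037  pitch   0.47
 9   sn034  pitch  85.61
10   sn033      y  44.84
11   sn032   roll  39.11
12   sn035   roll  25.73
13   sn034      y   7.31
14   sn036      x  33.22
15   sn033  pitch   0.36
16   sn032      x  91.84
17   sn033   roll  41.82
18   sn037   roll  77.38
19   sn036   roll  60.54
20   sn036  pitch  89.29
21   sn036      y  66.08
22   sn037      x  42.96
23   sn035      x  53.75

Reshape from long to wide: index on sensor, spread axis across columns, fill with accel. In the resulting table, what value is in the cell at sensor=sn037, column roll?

Wide layout: rows indexed by sensor, columns are the 4 distinct axis values (y, x, pitch, roll).
Cell (sensor=sn037, axis=roll) draws from the long row where sensor=sn037 and axis=roll, which has accel=77.38.

77.38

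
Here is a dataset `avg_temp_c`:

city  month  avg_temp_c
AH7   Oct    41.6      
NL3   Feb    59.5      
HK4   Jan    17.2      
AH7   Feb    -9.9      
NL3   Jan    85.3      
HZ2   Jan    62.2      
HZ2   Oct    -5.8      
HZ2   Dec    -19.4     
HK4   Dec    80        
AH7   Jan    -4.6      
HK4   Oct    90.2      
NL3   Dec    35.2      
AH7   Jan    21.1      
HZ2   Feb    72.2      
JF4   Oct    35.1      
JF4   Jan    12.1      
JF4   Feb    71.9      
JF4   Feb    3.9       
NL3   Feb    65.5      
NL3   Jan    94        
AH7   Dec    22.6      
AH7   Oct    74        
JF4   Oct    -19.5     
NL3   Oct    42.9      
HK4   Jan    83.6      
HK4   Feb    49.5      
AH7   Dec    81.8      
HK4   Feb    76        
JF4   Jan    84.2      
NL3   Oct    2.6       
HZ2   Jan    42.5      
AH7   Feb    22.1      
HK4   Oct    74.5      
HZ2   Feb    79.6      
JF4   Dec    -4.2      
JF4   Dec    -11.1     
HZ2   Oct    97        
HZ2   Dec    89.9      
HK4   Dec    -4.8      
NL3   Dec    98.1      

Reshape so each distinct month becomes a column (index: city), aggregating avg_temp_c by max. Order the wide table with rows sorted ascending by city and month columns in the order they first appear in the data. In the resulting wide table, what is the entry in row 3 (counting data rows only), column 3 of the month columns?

With rows sorted ascending by city, row 3 is city=HZ2. month columns in first-appearance order: Oct, Feb, Jan, Dec; column 3 is Jan.
Long rows with city=HZ2, month=Jan: max(62.2, 42.5) = 62.2.

62.2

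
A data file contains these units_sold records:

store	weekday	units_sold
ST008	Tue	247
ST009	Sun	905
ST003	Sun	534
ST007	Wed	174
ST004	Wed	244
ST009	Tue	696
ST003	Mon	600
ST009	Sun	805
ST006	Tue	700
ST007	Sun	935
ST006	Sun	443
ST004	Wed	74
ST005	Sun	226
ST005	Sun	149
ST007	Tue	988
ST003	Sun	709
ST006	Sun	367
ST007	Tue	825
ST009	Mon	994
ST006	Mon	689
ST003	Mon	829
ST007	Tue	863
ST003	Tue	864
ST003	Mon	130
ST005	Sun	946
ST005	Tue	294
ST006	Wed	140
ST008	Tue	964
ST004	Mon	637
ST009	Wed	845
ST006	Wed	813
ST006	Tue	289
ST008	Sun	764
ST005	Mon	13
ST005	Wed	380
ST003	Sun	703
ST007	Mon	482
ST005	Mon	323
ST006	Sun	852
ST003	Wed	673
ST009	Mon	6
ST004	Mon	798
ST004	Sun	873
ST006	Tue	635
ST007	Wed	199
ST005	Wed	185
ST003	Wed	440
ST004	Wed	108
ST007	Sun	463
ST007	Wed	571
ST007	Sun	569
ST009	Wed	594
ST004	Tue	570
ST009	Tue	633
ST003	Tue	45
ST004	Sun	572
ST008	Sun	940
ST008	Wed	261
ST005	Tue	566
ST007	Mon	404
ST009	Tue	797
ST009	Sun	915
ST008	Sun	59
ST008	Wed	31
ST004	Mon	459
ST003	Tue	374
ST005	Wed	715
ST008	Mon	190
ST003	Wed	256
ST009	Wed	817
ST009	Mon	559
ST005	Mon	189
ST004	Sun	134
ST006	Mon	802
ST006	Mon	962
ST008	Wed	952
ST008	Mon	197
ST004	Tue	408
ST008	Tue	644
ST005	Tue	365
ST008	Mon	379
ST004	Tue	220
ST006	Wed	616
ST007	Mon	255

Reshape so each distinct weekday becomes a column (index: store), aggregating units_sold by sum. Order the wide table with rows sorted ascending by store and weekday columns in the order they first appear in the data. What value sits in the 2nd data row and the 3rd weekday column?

With rows sorted ascending by store, row 2 is store=ST004. weekday columns in first-appearance order: Tue, Sun, Wed, Mon; column 3 is Wed.
Long rows with store=ST004, weekday=Wed: 244 + 74 + 108 = 426.

426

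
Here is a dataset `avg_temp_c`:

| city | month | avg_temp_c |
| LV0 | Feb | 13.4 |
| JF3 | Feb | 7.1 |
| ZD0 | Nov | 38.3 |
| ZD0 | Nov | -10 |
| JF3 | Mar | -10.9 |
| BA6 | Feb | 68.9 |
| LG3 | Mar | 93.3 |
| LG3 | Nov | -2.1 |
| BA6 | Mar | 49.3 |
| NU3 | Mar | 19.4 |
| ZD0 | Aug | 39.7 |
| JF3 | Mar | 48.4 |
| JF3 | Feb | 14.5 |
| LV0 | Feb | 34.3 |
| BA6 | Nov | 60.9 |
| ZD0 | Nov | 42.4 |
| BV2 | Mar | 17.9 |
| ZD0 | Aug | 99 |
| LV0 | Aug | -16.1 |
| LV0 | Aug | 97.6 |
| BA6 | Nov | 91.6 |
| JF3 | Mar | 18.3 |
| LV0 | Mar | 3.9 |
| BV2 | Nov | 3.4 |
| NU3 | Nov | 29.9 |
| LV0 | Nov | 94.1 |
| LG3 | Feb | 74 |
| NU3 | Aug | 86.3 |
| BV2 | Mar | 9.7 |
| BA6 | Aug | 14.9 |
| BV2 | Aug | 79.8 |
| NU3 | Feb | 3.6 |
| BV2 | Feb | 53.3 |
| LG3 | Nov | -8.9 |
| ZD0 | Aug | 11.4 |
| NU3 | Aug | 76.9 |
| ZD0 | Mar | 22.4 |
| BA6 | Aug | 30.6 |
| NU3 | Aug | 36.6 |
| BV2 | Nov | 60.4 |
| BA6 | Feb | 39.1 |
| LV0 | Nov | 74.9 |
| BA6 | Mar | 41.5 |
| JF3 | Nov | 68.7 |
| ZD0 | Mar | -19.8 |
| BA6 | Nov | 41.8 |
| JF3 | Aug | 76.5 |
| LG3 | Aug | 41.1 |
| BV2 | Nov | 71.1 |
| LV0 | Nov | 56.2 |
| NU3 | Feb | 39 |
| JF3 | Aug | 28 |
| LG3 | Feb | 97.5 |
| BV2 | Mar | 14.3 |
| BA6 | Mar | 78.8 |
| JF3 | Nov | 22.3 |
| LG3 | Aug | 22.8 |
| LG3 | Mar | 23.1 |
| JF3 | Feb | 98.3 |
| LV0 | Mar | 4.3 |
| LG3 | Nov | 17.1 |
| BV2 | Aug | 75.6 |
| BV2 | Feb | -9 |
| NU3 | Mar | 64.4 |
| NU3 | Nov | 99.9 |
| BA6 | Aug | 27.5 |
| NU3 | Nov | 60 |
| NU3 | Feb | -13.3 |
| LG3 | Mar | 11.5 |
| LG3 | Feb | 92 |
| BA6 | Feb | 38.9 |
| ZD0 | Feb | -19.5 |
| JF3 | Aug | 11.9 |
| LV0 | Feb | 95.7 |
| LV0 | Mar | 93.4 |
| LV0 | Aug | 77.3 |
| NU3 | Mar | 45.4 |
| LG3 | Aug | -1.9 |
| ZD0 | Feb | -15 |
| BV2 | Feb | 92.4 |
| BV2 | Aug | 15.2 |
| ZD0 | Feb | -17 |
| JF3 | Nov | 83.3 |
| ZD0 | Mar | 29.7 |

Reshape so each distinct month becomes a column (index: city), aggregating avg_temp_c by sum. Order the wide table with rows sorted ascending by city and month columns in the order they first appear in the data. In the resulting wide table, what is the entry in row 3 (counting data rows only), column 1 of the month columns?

With rows sorted ascending by city, row 3 is city=JF3. month columns in first-appearance order: Feb, Nov, Mar, Aug; column 1 is Feb.
Long rows with city=JF3, month=Feb: 7.1 + 14.5 + 98.3 = 119.9.

119.9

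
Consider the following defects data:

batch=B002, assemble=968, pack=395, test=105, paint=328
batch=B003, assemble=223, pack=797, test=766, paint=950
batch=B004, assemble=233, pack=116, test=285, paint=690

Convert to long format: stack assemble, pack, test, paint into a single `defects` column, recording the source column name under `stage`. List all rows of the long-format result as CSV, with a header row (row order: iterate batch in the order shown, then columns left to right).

batch,stage,defects
B002,assemble,968
B002,pack,395
B002,test,105
B002,paint,328
B003,assemble,223
B003,pack,797
B003,test,766
B003,paint,950
B004,assemble,233
B004,pack,116
B004,test,285
B004,paint,690

Each (batch, column) pair becomes one row: 3 × 4 = 12 rows.
For example, (B002, assemble) → defects=968.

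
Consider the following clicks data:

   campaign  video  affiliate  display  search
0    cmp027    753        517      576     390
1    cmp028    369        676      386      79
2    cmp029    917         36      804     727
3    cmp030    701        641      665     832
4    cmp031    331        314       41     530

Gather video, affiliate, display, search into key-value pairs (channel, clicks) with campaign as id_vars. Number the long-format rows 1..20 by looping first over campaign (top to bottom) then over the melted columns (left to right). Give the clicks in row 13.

20 rows total (5 × 4). Row 13: index ⌊(13-1)/4⌋ = 3 into campaign → cmp030; (13-1) mod 4 = 0 into the melted columns → video.
So row 13 is (cmp030, video, 701); clicks = 701.

701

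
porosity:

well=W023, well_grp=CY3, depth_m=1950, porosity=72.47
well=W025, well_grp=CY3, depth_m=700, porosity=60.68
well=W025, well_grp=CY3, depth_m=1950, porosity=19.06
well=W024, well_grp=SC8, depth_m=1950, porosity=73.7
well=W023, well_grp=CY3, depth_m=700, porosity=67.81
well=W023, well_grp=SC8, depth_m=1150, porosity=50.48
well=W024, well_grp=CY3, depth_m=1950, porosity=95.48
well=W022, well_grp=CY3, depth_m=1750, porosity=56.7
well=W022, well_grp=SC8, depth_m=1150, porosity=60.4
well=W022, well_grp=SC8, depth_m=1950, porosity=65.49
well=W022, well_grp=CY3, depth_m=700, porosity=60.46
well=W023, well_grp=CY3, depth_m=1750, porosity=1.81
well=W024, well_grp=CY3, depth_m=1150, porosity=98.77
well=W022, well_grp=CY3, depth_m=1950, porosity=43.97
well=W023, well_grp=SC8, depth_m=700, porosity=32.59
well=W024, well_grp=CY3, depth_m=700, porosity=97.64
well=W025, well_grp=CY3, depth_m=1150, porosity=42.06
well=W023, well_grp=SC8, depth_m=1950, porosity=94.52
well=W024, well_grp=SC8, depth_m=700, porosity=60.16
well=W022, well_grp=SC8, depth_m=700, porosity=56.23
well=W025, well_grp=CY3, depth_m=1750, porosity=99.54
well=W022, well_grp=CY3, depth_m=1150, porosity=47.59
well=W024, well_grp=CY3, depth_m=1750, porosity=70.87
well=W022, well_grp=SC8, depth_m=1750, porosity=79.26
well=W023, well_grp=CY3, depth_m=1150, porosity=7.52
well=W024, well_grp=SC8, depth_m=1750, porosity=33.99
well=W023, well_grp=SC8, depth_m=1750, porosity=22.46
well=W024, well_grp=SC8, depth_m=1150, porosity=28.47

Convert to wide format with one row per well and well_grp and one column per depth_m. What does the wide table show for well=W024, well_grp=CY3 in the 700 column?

Wide layout: rows indexed by well and well_grp, columns are the 4 distinct depth_m values (1950, 700, 1150, 1750).
Cell (well=W024, well_grp=CY3, depth_m=700) draws from the long row where well=W024, well_grp=CY3 and depth_m=700, which has porosity=97.64.

97.64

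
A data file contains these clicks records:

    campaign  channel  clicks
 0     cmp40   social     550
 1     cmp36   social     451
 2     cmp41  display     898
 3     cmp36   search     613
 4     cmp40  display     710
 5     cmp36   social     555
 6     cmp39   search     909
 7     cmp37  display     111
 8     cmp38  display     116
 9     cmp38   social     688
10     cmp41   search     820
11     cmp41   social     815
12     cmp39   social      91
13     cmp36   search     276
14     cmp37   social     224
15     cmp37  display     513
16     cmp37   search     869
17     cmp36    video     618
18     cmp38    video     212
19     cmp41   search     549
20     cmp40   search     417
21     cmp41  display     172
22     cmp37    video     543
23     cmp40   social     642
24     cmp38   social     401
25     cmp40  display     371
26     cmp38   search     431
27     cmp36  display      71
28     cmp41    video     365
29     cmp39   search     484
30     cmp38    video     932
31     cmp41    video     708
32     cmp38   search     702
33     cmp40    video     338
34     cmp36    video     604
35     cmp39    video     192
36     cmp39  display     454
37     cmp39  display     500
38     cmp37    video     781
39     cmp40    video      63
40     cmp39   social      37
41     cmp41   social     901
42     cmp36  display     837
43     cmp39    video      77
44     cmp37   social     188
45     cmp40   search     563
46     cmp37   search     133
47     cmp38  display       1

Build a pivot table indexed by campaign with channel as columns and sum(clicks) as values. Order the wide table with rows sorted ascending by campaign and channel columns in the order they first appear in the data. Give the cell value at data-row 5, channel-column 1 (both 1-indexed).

1192

With rows sorted ascending by campaign, row 5 is campaign=cmp40. channel columns in first-appearance order: social, display, search, video; column 1 is social.
Long rows with campaign=cmp40, channel=social: 550 + 642 = 1192.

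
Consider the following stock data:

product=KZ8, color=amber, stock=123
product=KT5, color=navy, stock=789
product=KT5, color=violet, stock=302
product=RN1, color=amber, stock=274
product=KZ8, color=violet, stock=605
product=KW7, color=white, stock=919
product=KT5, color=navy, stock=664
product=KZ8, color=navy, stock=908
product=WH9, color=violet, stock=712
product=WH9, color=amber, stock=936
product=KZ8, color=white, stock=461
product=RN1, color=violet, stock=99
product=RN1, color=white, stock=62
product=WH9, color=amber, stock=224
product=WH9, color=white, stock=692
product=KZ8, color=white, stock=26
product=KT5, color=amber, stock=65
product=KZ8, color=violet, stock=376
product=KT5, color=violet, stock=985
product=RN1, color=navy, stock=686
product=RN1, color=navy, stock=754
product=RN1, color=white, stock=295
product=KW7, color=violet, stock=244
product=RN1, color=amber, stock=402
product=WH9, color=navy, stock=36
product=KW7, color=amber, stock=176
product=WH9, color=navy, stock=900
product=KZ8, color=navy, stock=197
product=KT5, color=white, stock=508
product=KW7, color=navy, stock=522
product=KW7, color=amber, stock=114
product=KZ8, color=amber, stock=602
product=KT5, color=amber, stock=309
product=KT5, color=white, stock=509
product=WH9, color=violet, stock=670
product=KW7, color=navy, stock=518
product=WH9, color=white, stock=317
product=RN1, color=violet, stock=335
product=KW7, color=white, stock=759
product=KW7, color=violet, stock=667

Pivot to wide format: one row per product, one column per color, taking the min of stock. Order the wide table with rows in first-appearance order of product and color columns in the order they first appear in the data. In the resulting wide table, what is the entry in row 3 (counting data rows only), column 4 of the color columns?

With rows in first-appearance order of product, row 3 is product=RN1. color columns in first-appearance order: amber, navy, violet, white; column 4 is white.
Long rows with product=RN1, color=white: min(62, 295) = 62.

62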